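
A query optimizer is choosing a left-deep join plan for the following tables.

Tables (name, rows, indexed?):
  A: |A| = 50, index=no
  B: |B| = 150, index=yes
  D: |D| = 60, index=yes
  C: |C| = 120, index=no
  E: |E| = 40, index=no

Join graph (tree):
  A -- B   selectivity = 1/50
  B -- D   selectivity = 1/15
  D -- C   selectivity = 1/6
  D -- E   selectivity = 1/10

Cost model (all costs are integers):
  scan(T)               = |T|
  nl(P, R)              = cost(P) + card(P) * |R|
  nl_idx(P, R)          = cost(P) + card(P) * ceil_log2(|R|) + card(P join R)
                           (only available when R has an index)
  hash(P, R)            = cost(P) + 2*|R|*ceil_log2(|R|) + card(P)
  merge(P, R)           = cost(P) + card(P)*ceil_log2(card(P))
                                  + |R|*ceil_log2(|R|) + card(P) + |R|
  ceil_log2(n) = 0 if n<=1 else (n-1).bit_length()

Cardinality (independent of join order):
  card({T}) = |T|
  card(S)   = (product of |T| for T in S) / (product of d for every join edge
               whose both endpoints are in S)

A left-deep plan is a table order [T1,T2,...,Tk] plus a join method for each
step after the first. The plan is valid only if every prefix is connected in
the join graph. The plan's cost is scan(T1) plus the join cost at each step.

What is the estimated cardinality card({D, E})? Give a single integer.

240

Tables in S: D(60), E(40)
Edges inside S: D-E(d=10)
numerator = 60 * 40 = 2400
denominator = 10 = 10
card(S) = 2400 / 10 = 240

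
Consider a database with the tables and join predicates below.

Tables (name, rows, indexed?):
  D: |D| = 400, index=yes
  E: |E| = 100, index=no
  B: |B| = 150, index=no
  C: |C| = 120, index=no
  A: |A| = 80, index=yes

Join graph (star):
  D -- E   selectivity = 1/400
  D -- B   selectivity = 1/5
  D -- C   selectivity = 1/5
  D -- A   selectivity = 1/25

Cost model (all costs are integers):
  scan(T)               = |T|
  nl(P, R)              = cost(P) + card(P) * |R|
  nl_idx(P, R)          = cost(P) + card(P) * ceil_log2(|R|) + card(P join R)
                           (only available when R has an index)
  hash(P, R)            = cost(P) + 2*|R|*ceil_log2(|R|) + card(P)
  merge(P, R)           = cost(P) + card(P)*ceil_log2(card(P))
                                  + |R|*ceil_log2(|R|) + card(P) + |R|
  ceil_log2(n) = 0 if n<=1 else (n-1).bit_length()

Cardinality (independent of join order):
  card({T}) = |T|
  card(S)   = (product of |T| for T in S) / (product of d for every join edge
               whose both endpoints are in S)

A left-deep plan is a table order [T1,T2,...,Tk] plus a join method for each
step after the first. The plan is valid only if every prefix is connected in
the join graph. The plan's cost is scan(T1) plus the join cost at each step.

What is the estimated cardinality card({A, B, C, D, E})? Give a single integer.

230400

Tables in S: A(80), B(150), C(120), D(400), E(100)
Edges inside S: D-E(d=400), D-B(d=5), D-C(d=5), D-A(d=25)
numerator = 80 * 150 * 120 * 400 * 100 = 57600000000
denominator = 400 * 5 * 5 * 25 = 250000
card(S) = 57600000000 / 250000 = 230400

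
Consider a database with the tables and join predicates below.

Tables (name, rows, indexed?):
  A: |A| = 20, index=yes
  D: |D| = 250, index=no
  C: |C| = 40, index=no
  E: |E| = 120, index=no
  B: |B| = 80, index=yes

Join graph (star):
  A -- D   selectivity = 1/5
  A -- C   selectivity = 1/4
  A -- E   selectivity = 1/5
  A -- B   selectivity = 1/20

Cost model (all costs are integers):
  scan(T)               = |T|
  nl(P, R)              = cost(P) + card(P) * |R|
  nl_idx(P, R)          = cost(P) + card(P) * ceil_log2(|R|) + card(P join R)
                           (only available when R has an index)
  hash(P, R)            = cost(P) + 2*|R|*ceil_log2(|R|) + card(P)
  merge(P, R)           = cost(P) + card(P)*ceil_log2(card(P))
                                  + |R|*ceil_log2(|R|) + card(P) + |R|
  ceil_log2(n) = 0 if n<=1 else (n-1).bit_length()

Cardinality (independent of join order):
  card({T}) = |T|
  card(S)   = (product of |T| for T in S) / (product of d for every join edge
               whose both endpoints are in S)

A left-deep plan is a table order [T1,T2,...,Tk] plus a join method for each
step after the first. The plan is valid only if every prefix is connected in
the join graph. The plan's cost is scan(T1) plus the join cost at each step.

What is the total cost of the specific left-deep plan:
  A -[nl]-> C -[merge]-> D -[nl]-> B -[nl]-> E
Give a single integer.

step 1: scan A: cost=20, card=20
step 2: join C via nl
    card(P join C) = 20*40/(4) = 200
    cost = 20 + 20*40 = 820
step 3: join D via merge
    card(P join D) = 200*250/(5) = 10000
    cost = 820 + 200*8 + 250*8 + 200 + 250 = 4870
step 4: join B via nl
    card(P join B) = 10000*80/(20) = 40000
    cost = 4870 + 10000*80 = 804870
step 5: join E via nl
    card(P join E) = 40000*120/(5) = 960000
    cost = 804870 + 40000*120 = 5604870

5604870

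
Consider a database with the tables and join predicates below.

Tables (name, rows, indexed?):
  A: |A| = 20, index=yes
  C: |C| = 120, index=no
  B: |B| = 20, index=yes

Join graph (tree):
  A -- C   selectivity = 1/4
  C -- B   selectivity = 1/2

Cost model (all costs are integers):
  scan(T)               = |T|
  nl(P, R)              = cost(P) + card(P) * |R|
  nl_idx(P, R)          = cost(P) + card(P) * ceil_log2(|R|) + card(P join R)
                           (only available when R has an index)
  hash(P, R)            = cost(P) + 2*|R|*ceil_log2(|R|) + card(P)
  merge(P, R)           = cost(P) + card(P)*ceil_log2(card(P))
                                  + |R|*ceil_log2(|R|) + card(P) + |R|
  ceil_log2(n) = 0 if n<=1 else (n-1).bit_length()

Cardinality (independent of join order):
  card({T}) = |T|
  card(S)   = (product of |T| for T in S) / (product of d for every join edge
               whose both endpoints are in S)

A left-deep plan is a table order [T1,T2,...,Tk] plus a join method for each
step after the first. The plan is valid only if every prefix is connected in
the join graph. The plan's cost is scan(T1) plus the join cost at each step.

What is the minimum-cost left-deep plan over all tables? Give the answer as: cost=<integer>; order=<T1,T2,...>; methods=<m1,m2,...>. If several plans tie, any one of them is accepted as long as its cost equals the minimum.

Selinger DP (subsets sized 1..n):
  {A}: scan cost=20, card=20
  {C}: scan cost=120, card=120
  {B}: scan cost=20, card=20
  {AC}: card=600; try (A,hash)→440, (C,merge)→1100, (A,merge)→1200, (A,nl_idx)→1320, (C,hash)→1720, (C,nl)→2420 …(+1); best=440 via (A,hash)
  {BC}: card=1200; try (B,hash)→440, (C,merge)→1100, (B,merge)→1200, (C,hash)→1720, (B,nl_idx)→1920, (C,nl)→2420 …(+1); best=440 via (B,hash)
  {ABC}: card=6000; try (B,hash)→1240, (A,hash)→1840, (B,merge)→7160, (B,nl_idx)→9440, (B,nl)→12440, (A,nl_idx)→12440 …(+2); best=1240 via (B,hash)

cost=1240; order=C,A,B; methods=hash,hash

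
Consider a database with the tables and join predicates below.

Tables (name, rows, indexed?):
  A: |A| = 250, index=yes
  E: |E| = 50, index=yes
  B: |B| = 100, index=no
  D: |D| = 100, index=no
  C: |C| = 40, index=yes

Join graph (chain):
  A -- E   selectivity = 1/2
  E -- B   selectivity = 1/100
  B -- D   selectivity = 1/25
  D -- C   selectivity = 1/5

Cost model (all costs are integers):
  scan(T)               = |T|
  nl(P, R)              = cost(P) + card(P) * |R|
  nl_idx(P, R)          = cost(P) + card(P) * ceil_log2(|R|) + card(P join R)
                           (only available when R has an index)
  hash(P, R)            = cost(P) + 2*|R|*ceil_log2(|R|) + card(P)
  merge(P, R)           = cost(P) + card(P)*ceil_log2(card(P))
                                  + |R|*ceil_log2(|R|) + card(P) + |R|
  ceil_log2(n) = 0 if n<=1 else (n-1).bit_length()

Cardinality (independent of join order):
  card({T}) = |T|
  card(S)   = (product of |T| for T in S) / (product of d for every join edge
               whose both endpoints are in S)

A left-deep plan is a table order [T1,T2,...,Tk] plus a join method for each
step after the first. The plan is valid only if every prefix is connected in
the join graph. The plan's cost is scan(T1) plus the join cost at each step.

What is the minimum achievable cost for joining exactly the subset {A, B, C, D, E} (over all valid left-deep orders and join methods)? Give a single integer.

Selinger DP over subsets of {A,B,C,D,E}:
  {A}: scan cost=250, card=250
  {E}: scan cost=50, card=50
  {B}: scan cost=100, card=100
  {D}: scan cost=100, card=100
  {C}: scan cost=40, card=40
  {AE}: card=6250; try (E,hash)→1100, (A,merge)→2650, (E,merge)→2850, (A,hash)→4100, (A,nl_idx)→6700, (E,nl_idx)→8000 …(+2); best=1100 via (E,hash)
  {BE}: card=50; try (E,nl_idx)→750, (E,hash)→800, (B,merge)→1200, (E,merge)→1250, (B,hash)→1500, (B,nl)→5050 …(+1); best=750 via (E,nl_idx)
  {BD}: card=400; try (D,hash)→1600, (B,hash)→1600, (D,merge)→1700, (B,merge)→1700, (D,nl)→10100, (B,nl)→10100; best=1600 via (D,hash)
  {CD}: card=800; try (C,hash)→680, (D,merge)→1120, (C,merge)→1180, (D,hash)→1480, (C,nl_idx)→1500, (D,nl)→4040 …(+1); best=680 via (C,hash)
  {ABE}: card=6250; try (A,merge)→3350, (A,hash)→4800, (A,nl_idx)→7400, (B,hash)→8750, (A,nl)→13250, (B,merge)→89400 …(+1); best=3350 via (A,merge)
  {BDE}: card=200; try (D,merge)→1900, (D,hash)→2200, (E,hash)→2600, (E,nl_idx)→4200, (D,nl)→5750, (E,merge)→5950 …(+1); best=1900 via (D,merge)
  {BCD}: card=3200; try (C,hash)→2480, (B,hash)→2880, (C,merge)→5880, (C,nl_idx)→7200, (B,merge)→10280, (C,nl)→17600 …(+1); best=2480 via (C,hash)
  {ABDE}: card=25000; try (A,merge)→5950, (A,hash)→6100, (D,hash)→11000, (A,nl_idx)→28500, (A,nl)→51900, (D,merge)→91650 …(+1); best=5950 via (A,merge)
  {BCDE}: card=1600; try (C,hash)→2580, (C,merge)→3980, (C,nl_idx)→4700, (E,hash)→6280, (C,nl)→9900, (E,nl_idx)→23280 …(+2); best=2580 via (C,hash)
  {ABCDE}: card=200000; try (A,hash)→8180, (A,merge)→24030, (C,hash)→31430, (A,nl_idx)→215380, (C,nl_idx)→355950, (A,nl)→402580 …(+2); best=8180 via (A,hash)

8180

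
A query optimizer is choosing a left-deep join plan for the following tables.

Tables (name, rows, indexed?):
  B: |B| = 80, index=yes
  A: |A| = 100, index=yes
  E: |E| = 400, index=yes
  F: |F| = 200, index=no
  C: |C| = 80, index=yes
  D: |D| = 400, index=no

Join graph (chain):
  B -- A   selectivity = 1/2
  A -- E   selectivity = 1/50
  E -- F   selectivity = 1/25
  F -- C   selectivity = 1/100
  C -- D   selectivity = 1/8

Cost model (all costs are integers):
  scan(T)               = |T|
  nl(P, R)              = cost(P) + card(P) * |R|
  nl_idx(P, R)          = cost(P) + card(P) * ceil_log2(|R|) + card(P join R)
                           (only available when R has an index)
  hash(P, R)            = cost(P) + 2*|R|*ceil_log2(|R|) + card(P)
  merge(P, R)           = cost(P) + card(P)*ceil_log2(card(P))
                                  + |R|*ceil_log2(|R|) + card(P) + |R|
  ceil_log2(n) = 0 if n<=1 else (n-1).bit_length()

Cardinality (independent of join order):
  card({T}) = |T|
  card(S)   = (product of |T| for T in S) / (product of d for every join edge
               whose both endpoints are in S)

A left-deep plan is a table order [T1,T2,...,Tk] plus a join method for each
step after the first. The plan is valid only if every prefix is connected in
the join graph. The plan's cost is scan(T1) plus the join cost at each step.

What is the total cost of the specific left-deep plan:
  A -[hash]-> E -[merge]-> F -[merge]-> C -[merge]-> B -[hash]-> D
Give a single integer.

392560

step 1: scan A: cost=100, card=100
step 2: join E via hash
    card(P join E) = 100*400/(50) = 800
    cost = 100 + 2*400*9 + 100 = 7400
step 3: join F via merge
    card(P join F) = 800*200/(25) = 6400
    cost = 7400 + 800*10 + 200*8 + 800 + 200 = 18000
step 4: join C via merge
    card(P join C) = 6400*80/(100) = 5120
    cost = 18000 + 6400*13 + 80*7 + 6400 + 80 = 108240
step 5: join B via merge
    card(P join B) = 5120*80/(2) = 204800
    cost = 108240 + 5120*13 + 80*7 + 5120 + 80 = 180560
step 6: join D via hash
    card(P join D) = 204800*400/(8) = 10240000
    cost = 180560 + 2*400*9 + 204800 = 392560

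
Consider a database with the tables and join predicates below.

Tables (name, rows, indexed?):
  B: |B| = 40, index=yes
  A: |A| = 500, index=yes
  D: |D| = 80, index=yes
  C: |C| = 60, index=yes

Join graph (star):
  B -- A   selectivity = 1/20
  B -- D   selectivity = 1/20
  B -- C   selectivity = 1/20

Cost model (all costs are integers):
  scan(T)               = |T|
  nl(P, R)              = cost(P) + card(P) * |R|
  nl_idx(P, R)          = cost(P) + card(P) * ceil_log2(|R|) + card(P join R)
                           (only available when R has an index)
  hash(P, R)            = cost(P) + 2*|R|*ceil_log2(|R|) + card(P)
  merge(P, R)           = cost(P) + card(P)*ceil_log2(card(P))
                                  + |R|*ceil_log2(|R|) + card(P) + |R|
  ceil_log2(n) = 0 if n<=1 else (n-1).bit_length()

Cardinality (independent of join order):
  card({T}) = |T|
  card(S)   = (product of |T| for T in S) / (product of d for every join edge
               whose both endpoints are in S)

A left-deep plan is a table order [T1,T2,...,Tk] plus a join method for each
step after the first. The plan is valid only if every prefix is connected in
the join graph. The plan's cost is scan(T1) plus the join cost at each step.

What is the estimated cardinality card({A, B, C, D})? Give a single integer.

12000

Tables in S: A(500), B(40), C(60), D(80)
Edges inside S: B-A(d=20), B-D(d=20), B-C(d=20)
numerator = 500 * 40 * 60 * 80 = 96000000
denominator = 20 * 20 * 20 = 8000
card(S) = 96000000 / 8000 = 12000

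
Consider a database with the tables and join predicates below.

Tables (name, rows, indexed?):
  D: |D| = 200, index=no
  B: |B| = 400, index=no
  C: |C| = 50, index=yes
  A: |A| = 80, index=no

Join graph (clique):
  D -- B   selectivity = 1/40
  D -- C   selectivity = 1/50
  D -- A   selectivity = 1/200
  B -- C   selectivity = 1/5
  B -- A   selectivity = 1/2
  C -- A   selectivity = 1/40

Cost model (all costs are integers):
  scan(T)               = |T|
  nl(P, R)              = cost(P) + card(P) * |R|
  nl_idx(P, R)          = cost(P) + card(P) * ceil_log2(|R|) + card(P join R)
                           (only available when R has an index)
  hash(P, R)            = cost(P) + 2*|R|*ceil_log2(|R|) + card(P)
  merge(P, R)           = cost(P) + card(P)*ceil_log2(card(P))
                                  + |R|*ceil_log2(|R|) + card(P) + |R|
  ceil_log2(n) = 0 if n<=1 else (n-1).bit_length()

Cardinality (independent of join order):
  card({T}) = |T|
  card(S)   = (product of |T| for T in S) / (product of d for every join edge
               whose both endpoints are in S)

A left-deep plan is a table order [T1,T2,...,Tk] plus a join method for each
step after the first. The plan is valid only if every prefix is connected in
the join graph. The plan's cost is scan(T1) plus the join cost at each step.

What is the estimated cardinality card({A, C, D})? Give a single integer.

2

Tables in S: A(80), C(50), D(200)
Edges inside S: D-C(d=50), D-A(d=200), C-A(d=40)
numerator = 80 * 50 * 200 = 800000
denominator = 50 * 200 * 40 = 400000
card(S) = 800000 / 400000 = 2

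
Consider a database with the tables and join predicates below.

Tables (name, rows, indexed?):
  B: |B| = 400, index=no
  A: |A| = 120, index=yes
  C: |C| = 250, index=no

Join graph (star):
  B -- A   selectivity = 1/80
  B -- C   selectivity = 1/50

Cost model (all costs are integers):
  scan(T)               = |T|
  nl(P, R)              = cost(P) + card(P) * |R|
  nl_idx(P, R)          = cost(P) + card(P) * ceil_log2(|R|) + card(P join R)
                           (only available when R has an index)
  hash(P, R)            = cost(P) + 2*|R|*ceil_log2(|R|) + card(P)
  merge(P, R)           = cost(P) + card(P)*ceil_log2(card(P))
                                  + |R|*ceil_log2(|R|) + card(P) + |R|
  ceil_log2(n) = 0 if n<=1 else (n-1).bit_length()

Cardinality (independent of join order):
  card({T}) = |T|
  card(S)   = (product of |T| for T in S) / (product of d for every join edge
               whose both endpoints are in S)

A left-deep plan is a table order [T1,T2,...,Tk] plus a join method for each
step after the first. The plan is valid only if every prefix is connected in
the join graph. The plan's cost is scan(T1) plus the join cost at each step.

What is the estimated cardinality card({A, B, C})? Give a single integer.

3000

Tables in S: A(120), B(400), C(250)
Edges inside S: B-A(d=80), B-C(d=50)
numerator = 120 * 400 * 250 = 12000000
denominator = 80 * 50 = 4000
card(S) = 12000000 / 4000 = 3000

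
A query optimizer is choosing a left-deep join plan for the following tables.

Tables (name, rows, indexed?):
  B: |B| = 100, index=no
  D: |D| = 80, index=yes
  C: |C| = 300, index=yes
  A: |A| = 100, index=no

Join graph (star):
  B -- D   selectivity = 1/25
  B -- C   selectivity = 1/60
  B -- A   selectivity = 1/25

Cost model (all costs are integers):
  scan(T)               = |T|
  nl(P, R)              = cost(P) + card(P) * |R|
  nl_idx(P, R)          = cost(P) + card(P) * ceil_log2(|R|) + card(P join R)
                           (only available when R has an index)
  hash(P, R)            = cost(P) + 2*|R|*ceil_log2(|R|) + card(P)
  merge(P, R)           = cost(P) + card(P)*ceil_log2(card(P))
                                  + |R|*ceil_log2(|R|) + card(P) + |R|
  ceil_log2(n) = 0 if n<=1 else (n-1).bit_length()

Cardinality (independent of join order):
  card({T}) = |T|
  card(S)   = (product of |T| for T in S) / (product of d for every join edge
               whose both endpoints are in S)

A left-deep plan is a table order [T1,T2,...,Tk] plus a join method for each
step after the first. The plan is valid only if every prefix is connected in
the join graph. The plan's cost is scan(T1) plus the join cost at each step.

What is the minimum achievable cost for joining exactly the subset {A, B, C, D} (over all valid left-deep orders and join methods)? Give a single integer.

6120

Selinger DP over subsets of {A,B,C,D}:
  {B}: scan cost=100, card=100
  {D}: scan cost=80, card=80
  {C}: scan cost=300, card=300
  {A}: scan cost=100, card=100
  {BD}: card=320; try (D,nl_idx)→1120, (D,hash)→1320, (B,merge)→1520, (D,merge)→1540, (B,hash)→1560, (B,nl)→8080 …(+1); best=1120 via (D,nl_idx)
  {BC}: card=500; try (C,nl_idx)→1500, (B,hash)→2000, (C,merge)→3900, (B,merge)→4100, (C,hash)→5600, (C,nl)→30100 …(+1); best=1500 via (C,nl_idx)
  {AB}: card=400; try (B,hash)→1600, (A,hash)→1600, (B,merge)→1700, (A,merge)→1700, (B,nl)→10100, (A,nl)→10100; best=1600 via (B,hash)
  {BCD}: card=1600; try (D,hash)→3120, (C,nl_idx)→5600, (D,nl_idx)→6600, (C,hash)→6840, (D,merge)→7140, (C,merge)→7320 …(+2); best=3120 via (D,hash)
  {ABD}: card=1280; try (A,hash)→2840, (D,hash)→3120, (A,merge)→5120, (D,nl_idx)→5680, (D,merge)→6240, (A,nl)→33120 …(+1); best=2840 via (A,hash)
  {ABC}: card=2000; try (A,hash)→3400, (C,nl_idx)→7200, (A,merge)→7300, (C,hash)→7400, (C,merge)→8600, (A,nl)→51500 …(+1); best=3400 via (A,hash)
  {ABCD}: card=6400; try (A,hash)→6120, (D,hash)→6520, (C,hash)→9520, (C,nl_idx)→20760, (C,merge)→21200, (A,merge)→23120 …(+5); best=6120 via (A,hash)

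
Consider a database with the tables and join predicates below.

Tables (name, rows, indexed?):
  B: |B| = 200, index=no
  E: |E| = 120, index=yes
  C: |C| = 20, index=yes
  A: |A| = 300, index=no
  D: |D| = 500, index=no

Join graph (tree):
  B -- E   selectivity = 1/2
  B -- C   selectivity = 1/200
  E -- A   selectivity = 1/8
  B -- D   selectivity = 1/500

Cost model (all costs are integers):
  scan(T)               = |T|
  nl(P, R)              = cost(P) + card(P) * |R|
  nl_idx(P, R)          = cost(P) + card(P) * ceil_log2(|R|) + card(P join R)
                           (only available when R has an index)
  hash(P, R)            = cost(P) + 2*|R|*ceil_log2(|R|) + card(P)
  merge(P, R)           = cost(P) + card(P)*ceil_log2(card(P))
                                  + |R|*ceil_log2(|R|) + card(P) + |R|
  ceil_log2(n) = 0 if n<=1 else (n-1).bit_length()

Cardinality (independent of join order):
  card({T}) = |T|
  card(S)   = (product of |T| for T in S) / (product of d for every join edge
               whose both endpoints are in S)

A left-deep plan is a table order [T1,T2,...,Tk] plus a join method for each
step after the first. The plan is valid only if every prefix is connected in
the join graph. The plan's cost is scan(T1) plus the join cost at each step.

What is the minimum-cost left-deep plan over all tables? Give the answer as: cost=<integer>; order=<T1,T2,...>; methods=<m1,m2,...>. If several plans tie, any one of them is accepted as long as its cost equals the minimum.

cost=12280; order=D,B,C,E,A; methods=hash,hash,merge,hash

Selinger DP (subsets sized 1..n):
  {B}: scan cost=200, card=200
  {E}: scan cost=120, card=120
  {C}: scan cost=20, card=20
  {A}: scan cost=300, card=300
  {D}: scan cost=500, card=500
  {BE}: card=12000; try (E,hash)→2080, (B,merge)→2880, (E,merge)→2960, (B,hash)→3440, (E,nl_idx)→13600, (B,nl)→24120 …(+1); best=2080 via (E,hash)
  {BC}: card=20; try (C,hash)→600, (C,nl_idx)→1220, (B,merge)→1940, (C,merge)→2120, (B,hash)→3240, (B,nl)→4020 …(+1); best=600 via (C,hash)
  {BD}: card=200; try (B,hash)→4200, (D,merge)→7000, (B,merge)→7300, (D,hash)→9400, (D,nl)→100200, (B,nl)→100500; best=4200 via (B,hash)
  {AE}: card=4500; try (E,hash)→2280, (A,merge)→4080, (E,merge)→4260, (A,hash)→5640, (E,nl_idx)→6900, (A,nl)→36120 …(+1); best=2280 via (E,hash)
  {BCE}: card=1200; try (E,merge)→1680, (E,nl_idx)→1940, (E,hash)→2300, (E,nl)→3000, (C,hash)→14280, (C,nl_idx)→63280 …(+2); best=1680 via (E,merge)
  {ABE}: card=450000; try (B,hash)→9980, (A,hash)→19480, (B,merge)→67080, (A,merge)→185080, (B,nl)→902280, (A,nl)→3602080; best=9980 via (B,hash)
  {BDE}: card=12000; try (E,hash)→6080, (E,merge)→6960, (E,nl_idx)→17600, (D,hash)→23080, (E,nl)→28200, (D,merge)→187080 …(+1); best=6080 via (E,hash)
  {BCD}: card=20; try (C,hash)→4600, (C,nl_idx)→5220, (D,merge)→5720, (C,merge)→6120, (C,nl)→8200, (D,hash)→9620 …(+1); best=4600 via (C,hash)
  {ABCE}: card=45000; try (A,hash)→8280, (A,merge)→19080, (A,nl)→361680, (C,hash)→460180, (C,nl_idx)→2304980, (C,nl)→9009980 …(+1); best=8280 via (A,hash)
  {BCDE}: card=1200; try (E,merge)→5680, (E,nl_idx)→5940, (E,hash)→6300, (E,nl)→7000, (D,hash)→11880, (C,hash)→18280 …(+5); best=5680 via (E,merge)
  {ABDE}: card=450000; try (A,hash)→23480, (A,merge)→189080, (D,hash)→468980, (A,nl)→3606080, (D,merge)→9014980, (D,nl)→225009980; best=23480 via (A,hash)
  {ABCDE}: card=45000; try (A,hash)→12280, (A,merge)→23080, (D,hash)→62280, (A,nl)→365680, (C,hash)→473680, (D,merge)→778280 …(+4); best=12280 via (A,hash)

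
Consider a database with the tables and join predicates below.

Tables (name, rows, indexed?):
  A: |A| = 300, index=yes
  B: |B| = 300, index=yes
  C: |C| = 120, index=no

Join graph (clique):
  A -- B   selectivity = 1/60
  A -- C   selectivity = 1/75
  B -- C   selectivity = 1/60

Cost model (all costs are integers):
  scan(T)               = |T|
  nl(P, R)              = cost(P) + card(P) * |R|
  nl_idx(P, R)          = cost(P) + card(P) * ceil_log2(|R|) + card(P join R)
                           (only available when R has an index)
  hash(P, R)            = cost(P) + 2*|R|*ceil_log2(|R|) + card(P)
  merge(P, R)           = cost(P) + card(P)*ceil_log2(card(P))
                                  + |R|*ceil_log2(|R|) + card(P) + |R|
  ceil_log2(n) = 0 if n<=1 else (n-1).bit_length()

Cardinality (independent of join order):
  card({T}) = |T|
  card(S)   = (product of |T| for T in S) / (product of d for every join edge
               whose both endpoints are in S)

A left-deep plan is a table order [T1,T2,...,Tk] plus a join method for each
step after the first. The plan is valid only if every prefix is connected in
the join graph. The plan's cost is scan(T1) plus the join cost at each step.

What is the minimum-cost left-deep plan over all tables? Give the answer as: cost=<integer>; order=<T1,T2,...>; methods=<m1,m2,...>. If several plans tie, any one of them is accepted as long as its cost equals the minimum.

cost=6040; order=C,A,B; methods=nl_idx,nl_idx

Selinger DP (subsets sized 1..n):
  {A}: scan cost=300, card=300
  {B}: scan cost=300, card=300
  {C}: scan cost=120, card=120
  {AB}: card=1500; try (B,nl_idx)→4500, (A,nl_idx)→4500, (B,hash)→6000, (A,hash)→6000, (B,merge)→6300, (A,merge)→6300 …(+2); best=4500 via (B,nl_idx)
  {AC}: card=480; try (A,nl_idx)→1680, (C,hash)→2280, (A,merge)→4080, (C,merge)→4260, (A,hash)→5640, (A,nl)→36120 …(+1); best=1680 via (A,nl_idx)
  {BC}: card=600; try (B,nl_idx)→1800, (C,hash)→2280, (B,merge)→4080, (C,merge)→4260, (B,hash)→5640, (B,nl)→36120 …(+1); best=1800 via (B,nl_idx)
  {ABC}: card=40; try (B,nl_idx)→6040, (A,nl_idx)→7240, (B,hash)→7560, (C,hash)→7680, (A,hash)→7800, (B,merge)→9480 …(+5); best=6040 via (B,nl_idx)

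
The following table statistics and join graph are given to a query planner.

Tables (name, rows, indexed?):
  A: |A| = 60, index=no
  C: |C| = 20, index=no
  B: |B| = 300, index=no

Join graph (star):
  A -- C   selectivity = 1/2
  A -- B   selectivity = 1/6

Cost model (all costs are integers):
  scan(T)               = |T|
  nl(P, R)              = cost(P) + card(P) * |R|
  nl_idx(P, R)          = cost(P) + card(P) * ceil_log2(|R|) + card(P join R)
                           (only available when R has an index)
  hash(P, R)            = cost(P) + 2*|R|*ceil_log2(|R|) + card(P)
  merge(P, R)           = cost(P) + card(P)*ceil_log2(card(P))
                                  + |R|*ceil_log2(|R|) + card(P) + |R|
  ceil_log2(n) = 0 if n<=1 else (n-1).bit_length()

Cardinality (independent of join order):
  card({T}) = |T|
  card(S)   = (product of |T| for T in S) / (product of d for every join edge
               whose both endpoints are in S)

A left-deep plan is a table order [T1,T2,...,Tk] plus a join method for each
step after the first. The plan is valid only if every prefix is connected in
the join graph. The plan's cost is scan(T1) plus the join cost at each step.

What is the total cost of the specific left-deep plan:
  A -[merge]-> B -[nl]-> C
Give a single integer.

step 1: scan A: cost=60, card=60
step 2: join B via merge
    card(P join B) = 60*300/(6) = 3000
    cost = 60 + 60*6 + 300*9 + 60 + 300 = 3480
step 3: join C via nl
    card(P join C) = 3000*20/(2) = 30000
    cost = 3480 + 3000*20 = 63480

63480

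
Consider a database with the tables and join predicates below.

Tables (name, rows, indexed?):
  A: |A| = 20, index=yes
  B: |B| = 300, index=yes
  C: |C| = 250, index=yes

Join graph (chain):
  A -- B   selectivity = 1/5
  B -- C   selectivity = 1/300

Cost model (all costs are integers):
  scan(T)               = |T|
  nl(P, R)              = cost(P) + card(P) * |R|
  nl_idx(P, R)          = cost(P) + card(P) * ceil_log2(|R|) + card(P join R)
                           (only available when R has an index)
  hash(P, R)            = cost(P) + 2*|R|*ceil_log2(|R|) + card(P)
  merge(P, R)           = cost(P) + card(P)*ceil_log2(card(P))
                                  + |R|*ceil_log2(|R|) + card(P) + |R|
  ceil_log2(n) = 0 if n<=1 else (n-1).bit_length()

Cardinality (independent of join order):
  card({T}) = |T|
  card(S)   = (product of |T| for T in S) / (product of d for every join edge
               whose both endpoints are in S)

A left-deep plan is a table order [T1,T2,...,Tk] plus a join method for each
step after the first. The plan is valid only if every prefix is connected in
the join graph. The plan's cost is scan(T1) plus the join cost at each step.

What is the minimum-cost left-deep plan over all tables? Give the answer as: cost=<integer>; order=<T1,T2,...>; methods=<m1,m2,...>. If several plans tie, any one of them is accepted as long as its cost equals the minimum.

Selinger DP (subsets sized 1..n):
  {A}: scan cost=20, card=20
  {B}: scan cost=300, card=300
  {C}: scan cost=250, card=250
  {AB}: card=1200; try (A,hash)→800, (B,nl_idx)→1400, (A,nl_idx)→3000, (B,merge)→3140, (A,merge)→3420, (B,hash)→5440 …(+2); best=800 via (A,hash)
  {BC}: card=250; try (B,nl_idx)→2750, (C,nl_idx)→2950, (C,hash)→4600, (B,merge)→5500, (C,merge)→5550, (B,hash)→5900 …(+2); best=2750 via (B,nl_idx)
  {ABC}: card=1000; try (A,hash)→3200, (A,nl_idx)→5000, (A,merge)→5120, (C,hash)→6000, (A,nl)→7750, (C,nl_idx)→11400 …(+2); best=3200 via (A,hash)

cost=3200; order=C,B,A; methods=nl_idx,hash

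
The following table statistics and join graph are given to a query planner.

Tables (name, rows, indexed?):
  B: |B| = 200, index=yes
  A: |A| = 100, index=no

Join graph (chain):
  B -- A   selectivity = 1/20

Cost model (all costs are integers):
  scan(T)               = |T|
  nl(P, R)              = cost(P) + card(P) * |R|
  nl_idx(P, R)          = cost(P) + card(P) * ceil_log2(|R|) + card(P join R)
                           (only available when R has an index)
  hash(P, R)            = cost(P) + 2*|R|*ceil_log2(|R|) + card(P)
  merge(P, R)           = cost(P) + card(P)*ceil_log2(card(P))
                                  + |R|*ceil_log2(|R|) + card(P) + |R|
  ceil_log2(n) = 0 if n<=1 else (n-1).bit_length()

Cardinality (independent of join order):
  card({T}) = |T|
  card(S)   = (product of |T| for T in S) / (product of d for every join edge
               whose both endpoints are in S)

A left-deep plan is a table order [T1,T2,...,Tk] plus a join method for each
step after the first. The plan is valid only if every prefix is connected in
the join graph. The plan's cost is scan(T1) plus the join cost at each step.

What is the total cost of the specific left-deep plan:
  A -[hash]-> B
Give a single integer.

step 1: scan A: cost=100, card=100
step 2: join B via hash
    card(P join B) = 100*200/(20) = 1000
    cost = 100 + 2*200*8 + 100 = 3400

3400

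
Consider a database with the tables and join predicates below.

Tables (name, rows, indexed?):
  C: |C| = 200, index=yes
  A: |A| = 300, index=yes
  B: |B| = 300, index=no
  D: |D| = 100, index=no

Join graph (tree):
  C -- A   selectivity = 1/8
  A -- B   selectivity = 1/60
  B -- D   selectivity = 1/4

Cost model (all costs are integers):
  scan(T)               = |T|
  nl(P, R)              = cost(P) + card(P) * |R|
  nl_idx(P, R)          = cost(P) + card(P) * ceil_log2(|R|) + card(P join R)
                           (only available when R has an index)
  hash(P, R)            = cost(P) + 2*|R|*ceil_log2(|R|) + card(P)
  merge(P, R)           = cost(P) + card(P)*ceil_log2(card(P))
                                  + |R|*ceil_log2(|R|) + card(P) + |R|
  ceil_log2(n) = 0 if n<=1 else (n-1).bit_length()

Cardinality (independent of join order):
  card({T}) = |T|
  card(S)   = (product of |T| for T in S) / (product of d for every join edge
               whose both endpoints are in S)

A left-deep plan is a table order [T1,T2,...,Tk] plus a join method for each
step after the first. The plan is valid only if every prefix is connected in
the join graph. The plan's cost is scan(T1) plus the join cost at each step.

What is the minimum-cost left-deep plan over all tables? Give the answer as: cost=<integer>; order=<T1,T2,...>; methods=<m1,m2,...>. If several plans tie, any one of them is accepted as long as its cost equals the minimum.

cost=48100; order=B,A,C,D; methods=nl_idx,hash,hash

Selinger DP (subsets sized 1..n):
  {C}: scan cost=200, card=200
  {A}: scan cost=300, card=300
  {B}: scan cost=300, card=300
  {D}: scan cost=100, card=100
  {AC}: card=7500; try (C,hash)→3800, (A,merge)→5000, (C,merge)→5100, (A,hash)→5800, (A,nl_idx)→9500, (C,nl_idx)→10200 …(+2); best=3800 via (C,hash)
  {AB}: card=1500; try (A,nl_idx)→4500, (B,hash)→6000, (A,hash)→6000, (B,merge)→6300, (A,merge)→6300, (B,nl)→90300 …(+1); best=4500 via (A,nl_idx)
  {BD}: card=7500; try (D,hash)→2000, (B,merge)→3900, (D,merge)→4100, (B,hash)→5600, (B,nl)→30100, (D,nl)→30300; best=2000 via (D,hash)
  {ABC}: card=37500; try (C,hash)→9200, (B,hash)→16700, (C,merge)→24300, (C,nl_idx)→54000, (B,merge)→111800, (C,nl)→304500 …(+1); best=9200 via (C,hash)
  {ABD}: card=37500; try (D,hash)→7400, (A,hash)→14900, (D,merge)→23300, (A,nl_idx)→107000, (A,merge)→110000, (D,nl)→154500 …(+1); best=7400 via (D,hash)
  {ABCD}: card=937500; try (D,hash)→48100, (C,hash)→48100, (C,merge)→646700, (D,merge)→647500, (C,nl_idx)→1244900, (D,nl)→3759200 …(+1); best=48100 via (D,hash)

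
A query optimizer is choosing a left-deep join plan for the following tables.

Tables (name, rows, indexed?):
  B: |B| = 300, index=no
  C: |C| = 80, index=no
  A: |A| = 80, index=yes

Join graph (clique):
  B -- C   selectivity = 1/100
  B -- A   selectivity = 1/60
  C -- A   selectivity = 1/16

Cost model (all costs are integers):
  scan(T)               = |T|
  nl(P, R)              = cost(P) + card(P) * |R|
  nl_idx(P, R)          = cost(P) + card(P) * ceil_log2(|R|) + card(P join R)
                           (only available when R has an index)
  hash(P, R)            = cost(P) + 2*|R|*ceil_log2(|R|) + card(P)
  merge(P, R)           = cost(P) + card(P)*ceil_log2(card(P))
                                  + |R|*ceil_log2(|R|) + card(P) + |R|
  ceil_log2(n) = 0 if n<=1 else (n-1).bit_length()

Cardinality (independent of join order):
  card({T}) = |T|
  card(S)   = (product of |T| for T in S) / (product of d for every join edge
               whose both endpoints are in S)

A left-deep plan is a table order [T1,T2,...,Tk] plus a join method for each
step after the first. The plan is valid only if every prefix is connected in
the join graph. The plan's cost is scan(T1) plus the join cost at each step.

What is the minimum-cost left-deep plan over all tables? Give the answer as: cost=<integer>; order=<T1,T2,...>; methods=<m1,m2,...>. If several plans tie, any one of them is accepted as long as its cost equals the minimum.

cost=3080; order=B,C,A; methods=hash,hash

Selinger DP (subsets sized 1..n):
  {B}: scan cost=300, card=300
  {C}: scan cost=80, card=80
  {A}: scan cost=80, card=80
  {BC}: card=240; try (C,hash)→1720, (B,merge)→3720, (C,merge)→3940, (B,hash)→5560, (B,nl)→24080, (C,nl)→24300; best=1720 via (C,hash)
  {AB}: card=400; try (A,hash)→1720, (A,nl_idx)→2800, (B,merge)→3720, (A,merge)→3940, (B,hash)→5560, (B,nl)→24080 …(+1); best=1720 via (A,hash)
  {AC}: card=400; try (A,nl_idx)→1040, (C,hash)→1280, (A,hash)→1280, (C,merge)→1360, (A,merge)→1360, (C,nl)→6480 …(+1); best=1040 via (A,nl_idx)
  {ABC}: card=20; try (A,hash)→3080, (C,hash)→3240, (A,nl_idx)→3420, (A,merge)→4520, (C,merge)→6360, (B,hash)→6840 …(+4); best=3080 via (A,hash)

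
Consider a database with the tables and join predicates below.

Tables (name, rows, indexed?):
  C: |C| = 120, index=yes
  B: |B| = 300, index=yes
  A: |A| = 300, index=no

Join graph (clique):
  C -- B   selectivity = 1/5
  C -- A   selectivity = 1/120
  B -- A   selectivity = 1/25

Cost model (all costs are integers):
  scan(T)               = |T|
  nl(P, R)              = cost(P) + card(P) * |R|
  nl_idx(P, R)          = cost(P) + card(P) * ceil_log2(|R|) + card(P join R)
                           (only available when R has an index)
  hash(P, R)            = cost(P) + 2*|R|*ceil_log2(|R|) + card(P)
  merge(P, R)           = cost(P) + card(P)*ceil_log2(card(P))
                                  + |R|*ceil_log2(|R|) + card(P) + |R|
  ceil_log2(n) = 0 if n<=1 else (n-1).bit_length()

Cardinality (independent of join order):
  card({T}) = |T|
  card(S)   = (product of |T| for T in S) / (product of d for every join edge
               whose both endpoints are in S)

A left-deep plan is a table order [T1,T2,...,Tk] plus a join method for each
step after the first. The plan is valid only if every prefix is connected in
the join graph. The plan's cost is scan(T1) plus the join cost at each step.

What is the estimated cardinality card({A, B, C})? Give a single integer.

720

Tables in S: A(300), B(300), C(120)
Edges inside S: C-B(d=5), C-A(d=120), B-A(d=25)
numerator = 300 * 300 * 120 = 10800000
denominator = 5 * 120 * 25 = 15000
card(S) = 10800000 / 15000 = 720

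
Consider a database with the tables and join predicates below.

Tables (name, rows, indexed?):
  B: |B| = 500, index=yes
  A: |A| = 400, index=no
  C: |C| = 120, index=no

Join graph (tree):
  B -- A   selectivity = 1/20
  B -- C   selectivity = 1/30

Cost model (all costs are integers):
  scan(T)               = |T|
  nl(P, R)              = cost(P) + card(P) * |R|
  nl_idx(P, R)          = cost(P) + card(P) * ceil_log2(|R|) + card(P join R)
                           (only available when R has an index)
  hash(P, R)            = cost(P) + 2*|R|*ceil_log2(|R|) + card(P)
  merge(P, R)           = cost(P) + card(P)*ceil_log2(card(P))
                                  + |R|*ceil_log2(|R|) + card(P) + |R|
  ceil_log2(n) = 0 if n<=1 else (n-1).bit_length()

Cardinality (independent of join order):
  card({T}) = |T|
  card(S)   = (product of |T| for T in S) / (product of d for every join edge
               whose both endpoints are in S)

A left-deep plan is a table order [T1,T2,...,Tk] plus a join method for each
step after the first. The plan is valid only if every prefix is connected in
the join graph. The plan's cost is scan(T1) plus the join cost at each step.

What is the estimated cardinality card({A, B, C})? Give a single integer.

40000

Tables in S: A(400), B(500), C(120)
Edges inside S: B-A(d=20), B-C(d=30)
numerator = 400 * 500 * 120 = 24000000
denominator = 20 * 30 = 600
card(S) = 24000000 / 600 = 40000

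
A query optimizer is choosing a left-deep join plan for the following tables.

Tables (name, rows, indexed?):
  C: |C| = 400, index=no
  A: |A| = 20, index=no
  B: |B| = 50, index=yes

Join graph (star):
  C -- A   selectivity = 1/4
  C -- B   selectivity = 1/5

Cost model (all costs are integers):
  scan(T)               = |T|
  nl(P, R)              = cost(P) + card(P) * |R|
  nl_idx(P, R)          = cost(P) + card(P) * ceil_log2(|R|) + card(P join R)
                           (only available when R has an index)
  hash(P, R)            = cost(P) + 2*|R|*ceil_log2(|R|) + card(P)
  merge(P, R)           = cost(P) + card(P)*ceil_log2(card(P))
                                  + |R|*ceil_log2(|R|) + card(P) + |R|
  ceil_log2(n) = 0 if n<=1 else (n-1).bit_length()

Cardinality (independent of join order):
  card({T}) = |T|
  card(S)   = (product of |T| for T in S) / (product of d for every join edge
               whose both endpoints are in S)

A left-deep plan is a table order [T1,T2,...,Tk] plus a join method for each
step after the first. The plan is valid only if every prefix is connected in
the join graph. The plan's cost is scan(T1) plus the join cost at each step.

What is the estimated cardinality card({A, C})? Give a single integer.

2000

Tables in S: A(20), C(400)
Edges inside S: C-A(d=4)
numerator = 20 * 400 = 8000
denominator = 4 = 4
card(S) = 8000 / 4 = 2000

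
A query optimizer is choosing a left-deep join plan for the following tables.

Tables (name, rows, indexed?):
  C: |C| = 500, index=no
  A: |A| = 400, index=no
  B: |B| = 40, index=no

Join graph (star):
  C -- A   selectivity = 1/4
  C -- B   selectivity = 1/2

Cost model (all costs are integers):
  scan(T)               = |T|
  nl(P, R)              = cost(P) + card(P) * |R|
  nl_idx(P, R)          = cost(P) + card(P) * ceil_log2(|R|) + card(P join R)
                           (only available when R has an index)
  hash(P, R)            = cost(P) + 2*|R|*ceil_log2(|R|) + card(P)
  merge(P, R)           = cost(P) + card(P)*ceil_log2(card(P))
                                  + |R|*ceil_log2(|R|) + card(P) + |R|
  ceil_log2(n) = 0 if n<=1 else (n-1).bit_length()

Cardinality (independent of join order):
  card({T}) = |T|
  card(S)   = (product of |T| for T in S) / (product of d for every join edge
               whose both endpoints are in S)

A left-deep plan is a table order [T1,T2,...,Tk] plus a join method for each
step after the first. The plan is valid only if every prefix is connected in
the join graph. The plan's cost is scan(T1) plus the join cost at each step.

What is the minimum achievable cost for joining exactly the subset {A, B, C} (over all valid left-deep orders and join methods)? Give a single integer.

18680

Selinger DP over subsets of {A,B,C}:
  {C}: scan cost=500, card=500
  {A}: scan cost=400, card=400
  {B}: scan cost=40, card=40
  {AC}: card=50000; try (A,hash)→8200, (C,merge)→9400, (A,merge)→9500, (C,hash)→9800, (C,nl)→200400, (A,nl)→200500; best=8200 via (A,hash)
  {BC}: card=10000; try (B,hash)→1480, (C,merge)→5320, (B,merge)→5780, (C,hash)→9080, (C,nl)→20040, (B,nl)→20500; best=1480 via (B,hash)
  {ABC}: card=1000000; try (A,hash)→18680, (B,hash)→58680, (A,merge)→155480, (B,merge)→858480, (B,nl)→2008200, (A,nl)→4001480; best=18680 via (A,hash)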